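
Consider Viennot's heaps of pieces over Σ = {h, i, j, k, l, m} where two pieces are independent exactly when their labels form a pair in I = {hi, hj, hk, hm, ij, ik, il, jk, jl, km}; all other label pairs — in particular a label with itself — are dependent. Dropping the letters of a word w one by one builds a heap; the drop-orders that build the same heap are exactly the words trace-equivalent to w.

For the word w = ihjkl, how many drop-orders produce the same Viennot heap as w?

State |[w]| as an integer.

40

piece 0:i — minimal
piece 1:h — minimal
piece 2:j — minimal
piece 3:k — minimal
piece 4:l rests on {1:h, 3:k}
minimal pieces: {0:i, 1:h, 2:j, 3:k}
ways to finish when only these pieces remain (= sum over removing one remaining piece with nothing left below it):
  1 left: {0}→1  {2}→1  {4}→1
  2 left: {0,2}→2  {0,4}→2  {1,4}→1  {2,4}→2  {3,4}→1
  3 left: {0,1,4}→3  {0,2,4}→6  {0,3,4}→3  {1,2,4}→3  {1,3,4}→2  {2,3,4}→3
  placing 0:i first → 8 extensions
  placing 1:h first → 12 extensions
  placing 2:j first → 8 extensions
  placing 3:k first → 12 extensions
total linear extensions = 40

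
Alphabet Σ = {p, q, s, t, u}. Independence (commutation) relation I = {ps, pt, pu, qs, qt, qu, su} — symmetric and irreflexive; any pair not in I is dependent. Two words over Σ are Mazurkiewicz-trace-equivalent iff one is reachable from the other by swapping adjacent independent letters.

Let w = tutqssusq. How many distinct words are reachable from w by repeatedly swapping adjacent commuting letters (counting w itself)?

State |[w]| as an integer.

144

drop 0:t onto floor
drop 1:u onto {0:t}
drop 2:t onto {1:u}
drop 3:q onto floor
drop 4:s onto {2:t}
drop 5:s onto {4:s}
drop 6:u onto {2:t}
drop 7:s onto {5:s}
drop 8:q onto {3:q}
ground layer = {0:t, 3:q}
drop-orders for the pieces not yet dropped (sum over which currently-grounded one goes next):
  1 to go: {6} 1  {7} 1  {8} 1
  2 to go: {3,8} 1  {5,7} 1  {6,7} 2  {6,8} 2  {7,8} 2
  3 to go: {3,6,8} 3  {3,7,8} 3  {4,5,7} 1  {5,6,7} 3  {5,7,8} 3  {6,7,8} 6
  4 to go: {3,5,7,8} 6  {3,6,7,8} 12  {4,5,6,7} 4  {4,5,7,8} 4  {5,6,7,8} 12
  5 to go: {2,4,5,6,7} 4  {3,4,5,7,8} 10  {3,5,6,7,8} 30  {4,5,6,7,8} 20
  6 to go: {1,2,4,5,6,7} 4  {2,4,5,6,7,8} 24  {3,4,5,6,7,8} 60
  7 to go: {0,1,2,4,5,6,7} 4  {1,2,4,5,6,7,8} 28  {2,3,4,5,6,7,8} 84
  if 0:t drops first: 112 orders
  if 3:q drops first: 32 orders
heap linearizations: 144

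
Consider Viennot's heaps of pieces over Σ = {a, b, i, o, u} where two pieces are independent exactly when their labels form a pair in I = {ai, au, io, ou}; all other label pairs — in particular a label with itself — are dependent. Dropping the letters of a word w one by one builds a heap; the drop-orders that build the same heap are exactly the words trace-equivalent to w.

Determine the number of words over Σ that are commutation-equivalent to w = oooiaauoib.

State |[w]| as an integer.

84

piece 0:o — minimal
piece 1:o rests on {0:o}
piece 2:o rests on {1:o}
piece 3:i — minimal
piece 4:a rests on {2:o}
piece 5:a rests on {4:a}
piece 6:u rests on {3:i}
piece 7:o rests on {5:a}
piece 8:i rests on {6:u}
piece 9:b rests on {7:o, 8:i}
minimal pieces: {0:o, 3:i}
ways to finish when only these pieces remain (= sum over removing one remaining piece with nothing left below it):
  1 left: {9}→1
  2 left: {7,9}→1  {8,9}→1
  3 left: {5,7,9}→1  {6,8,9}→1  {7,8,9}→2
  4 left: {3,6,8,9}→1  {4,5,7,9}→1  {5,7,8,9}→3  {6,7,8,9}→3
  5 left: {2,4,5,7,9}→1  {3,6,7,8,9}→4  {4,5,7,8,9}→4  {5,6,7,8,9}→6
  6 left: {1,2,4,5,7,9}→1  {2,4,5,7,8,9}→5  {3,5,6,7,8,9}→10  {4,5,6,7,8,9}→10
  7 left: {0,1,2,4,5,7,9}→1  {1,2,4,5,7,8,9}→6  {2,4,5,6,7,8,9}→15  {3,4,5,6,7,8,9}→20
  8 left: {0,1,2,4,5,7,8,9}→7  {1,2,4,5,6,7,8,9}→21  {2,3,4,5,6,7,8,9}→35
  placing 0:o first → 56 extensions
  placing 3:i first → 28 extensions
total linear extensions = 84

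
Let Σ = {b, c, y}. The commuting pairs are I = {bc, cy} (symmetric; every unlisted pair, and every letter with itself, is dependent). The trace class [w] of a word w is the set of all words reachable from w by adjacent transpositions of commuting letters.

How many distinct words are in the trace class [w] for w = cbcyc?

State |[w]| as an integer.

10

drop 0:c onto floor
drop 1:b onto floor
drop 2:c onto {0:c}
drop 3:y onto {1:b}
drop 4:c onto {2:c}
ground layer = {0:c, 1:b}
drop-orders for the pieces not yet dropped (sum over which currently-grounded one goes next):
  1 to go: {3} 1  {4} 1
  2 to go: {1,3} 1  {2,4} 1  {3,4} 2
  3 to go: {0,2,4} 1  {1,3,4} 3  {2,3,4} 3
  if 0:c drops first: 6 orders
  if 1:b drops first: 4 orders
heap linearizations: 10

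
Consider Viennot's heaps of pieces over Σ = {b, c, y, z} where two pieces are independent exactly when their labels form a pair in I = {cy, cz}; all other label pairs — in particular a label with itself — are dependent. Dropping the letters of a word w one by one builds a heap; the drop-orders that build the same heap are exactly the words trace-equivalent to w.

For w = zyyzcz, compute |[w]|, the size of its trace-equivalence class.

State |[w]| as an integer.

piece 0:z — minimal
piece 1:y rests on {0:z}
piece 2:y rests on {1:y}
piece 3:z rests on {2:y}
piece 4:c — minimal
piece 5:z rests on {3:z}
minimal pieces: {0:z, 4:c}
ways to finish when only these pieces remain (= sum over removing one remaining piece with nothing left below it):
  1 left: {4}→1  {5}→1
  2 left: {3,5}→1  {4,5}→2
  3 left: {2,3,5}→1  {3,4,5}→3
  4 left: {1,2,3,5}→1  {2,3,4,5}→4
  placing 0:z first → 5 extensions
  placing 4:c first → 1 extensions
total linear extensions = 6

6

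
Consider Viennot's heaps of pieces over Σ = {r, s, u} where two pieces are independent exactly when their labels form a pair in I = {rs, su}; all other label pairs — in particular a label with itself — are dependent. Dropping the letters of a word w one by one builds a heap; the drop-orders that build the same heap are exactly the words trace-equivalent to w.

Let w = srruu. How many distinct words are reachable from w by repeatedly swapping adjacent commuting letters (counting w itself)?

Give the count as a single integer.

5

drop 0:s onto floor
drop 1:r onto floor
drop 2:r onto {1:r}
drop 3:u onto {2:r}
drop 4:u onto {3:u}
ground layer = {0:s, 1:r}
drop-orders for the pieces not yet dropped (sum over which currently-grounded one goes next):
  1 to go: {0} 1  {4} 1
  2 to go: {0,4} 2  {3,4} 1
  3 to go: {0,3,4} 3  {2,3,4} 1
  if 0:s drops first: 1 orders
  if 1:r drops first: 4 orders
heap linearizations: 5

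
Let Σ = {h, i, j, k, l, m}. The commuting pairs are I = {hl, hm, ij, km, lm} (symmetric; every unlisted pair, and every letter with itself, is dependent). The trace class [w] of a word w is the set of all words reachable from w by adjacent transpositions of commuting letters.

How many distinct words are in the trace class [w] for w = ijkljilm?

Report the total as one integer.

8

piece 0:i — minimal
piece 1:j — minimal
piece 2:k rests on {0:i, 1:j}
piece 3:l rests on {2:k}
piece 4:j rests on {3:l}
piece 5:i rests on {3:l}
piece 6:l rests on {4:j, 5:i}
piece 7:m rests on {4:j, 5:i}
minimal pieces: {0:i, 1:j}
ways to finish when only these pieces remain (= sum over removing one remaining piece with nothing left below it):
  1 left: {6}→1  {7}→1
  2 left: {6,7}→2
  3 left: {4,6,7}→2  {5,6,7}→2
  4 left: {4,5,6,7}→4
  5 left: {3,4,5,6,7}→4
  6 left: {2,3,4,5,6,7}→4
  placing 0:i first → 4 extensions
  placing 1:j first → 4 extensions
total linear extensions = 8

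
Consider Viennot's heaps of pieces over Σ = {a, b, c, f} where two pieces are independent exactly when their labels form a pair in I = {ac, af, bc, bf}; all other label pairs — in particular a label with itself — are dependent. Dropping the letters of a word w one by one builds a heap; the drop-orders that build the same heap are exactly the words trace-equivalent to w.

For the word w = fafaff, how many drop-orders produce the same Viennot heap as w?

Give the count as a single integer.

15

0(f) covers ∅
1(a) covers ∅
2(f) covers 0:f
3(a) covers 1:a
4(f) covers 2:f
5(f) covers 4:f
floor of heap: 0:f, 1:a
completions by unplaced set U, small U first (add the entries for U minus each lowest piece of U):
  |U|=1: {3}:1  {5}:1
  |U|=2: {1,3}:1  {3,5}:2  {4,5}:1
  |U|=3: {1,3,5}:3  {2,4,5}:1  {3,4,5}:3
  |U|=4: {0,2,4,5}:1  {1,3,4,5}:6  {2,3,4,5}:4
  start at 0(f): 10
  start at 1(a): 5
sum over floor = 15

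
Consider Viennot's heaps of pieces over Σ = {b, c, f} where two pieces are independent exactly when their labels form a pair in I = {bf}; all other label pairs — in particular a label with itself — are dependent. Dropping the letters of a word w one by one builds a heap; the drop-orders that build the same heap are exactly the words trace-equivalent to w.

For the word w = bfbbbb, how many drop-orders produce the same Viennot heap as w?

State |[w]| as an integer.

piece 0:b — minimal
piece 1:f — minimal
piece 2:b rests on {0:b}
piece 3:b rests on {2:b}
piece 4:b rests on {3:b}
piece 5:b rests on {4:b}
minimal pieces: {0:b, 1:f}
ways to finish when only these pieces remain (= sum over removing one remaining piece with nothing left below it):
  1 left: {1}→1  {5}→1
  2 left: {1,5}→2  {4,5}→1
  3 left: {1,4,5}→3  {3,4,5}→1
  4 left: {1,3,4,5}→4  {2,3,4,5}→1
  placing 0:b first → 5 extensions
  placing 1:f first → 1 extensions
total linear extensions = 6

6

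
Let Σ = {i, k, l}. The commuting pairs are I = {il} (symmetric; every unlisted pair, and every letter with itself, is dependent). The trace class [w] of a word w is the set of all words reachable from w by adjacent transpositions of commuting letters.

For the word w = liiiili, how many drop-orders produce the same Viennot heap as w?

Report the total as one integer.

piece 0:l — minimal
piece 1:i — minimal
piece 2:i rests on {1:i}
piece 3:i rests on {2:i}
piece 4:i rests on {3:i}
piece 5:l rests on {0:l}
piece 6:i rests on {4:i}
minimal pieces: {0:l, 1:i}
ways to finish when only these pieces remain (= sum over removing one remaining piece with nothing left below it):
  1 left: {5}→1  {6}→1
  2 left: {0,5}→1  {4,6}→1  {5,6}→2
  3 left: {0,5,6}→3  {3,4,6}→1  {4,5,6}→3
  4 left: {0,4,5,6}→6  {2,3,4,6}→1  {3,4,5,6}→4
  5 left: {0,3,4,5,6}→10  {1,2,3,4,6}→1  {2,3,4,5,6}→5
  placing 0:l first → 6 extensions
  placing 1:i first → 15 extensions
total linear extensions = 21

21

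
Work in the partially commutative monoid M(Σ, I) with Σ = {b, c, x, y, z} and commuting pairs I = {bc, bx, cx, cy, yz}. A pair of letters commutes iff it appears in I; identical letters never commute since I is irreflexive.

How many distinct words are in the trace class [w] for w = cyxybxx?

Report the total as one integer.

21

#0=c has no predecessor
#1=y has no predecessor
#2=x depends on [1:y]
#3=y depends on [2:x]
#4=b depends on [3:y]
#5=x depends on [3:y]
#6=x depends on [5:x]
sources: [0:c, 1:y]
N(rest) = Σ N(rest − s) over sources s of rest; N(one piece) = 1:
  size 1 → [0]=1  [4]=1  [6]=1
  size 2 → [0,4]=2  [0,6]=2  [4,6]=2  [5,6]=1
  size 3 → [0,4,6]=6  [0,5,6]=3  [4,5,6]=3
  size 4 → [0,4,5,6]=12  [3,4,5,6]=3
  size 5 → [0,3,4,5,6]=15  [2,3,4,5,6]=3
  first=0(c) contributes 3
  first=1(y) contributes 18
|[w]| = 21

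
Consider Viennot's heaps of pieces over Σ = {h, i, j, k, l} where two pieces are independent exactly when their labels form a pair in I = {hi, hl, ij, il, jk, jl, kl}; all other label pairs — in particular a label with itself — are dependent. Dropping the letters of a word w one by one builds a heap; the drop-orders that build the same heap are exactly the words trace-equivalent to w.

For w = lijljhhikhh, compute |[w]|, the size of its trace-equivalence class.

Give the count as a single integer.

0(l) covers ∅
1(i) covers ∅
2(j) covers ∅
3(l) covers 0:l
4(j) covers 2:j
5(h) covers 4:j
6(h) covers 5:h
7(i) covers 1:i
8(k) covers 6:h, 7:i
9(h) covers 8:k
10(h) covers 9:h
floor of heap: 0:l, 1:i, 2:j
completions by unplaced set U, small U first (add the entries for U minus each lowest piece of U):
  |U|=1: {3}:1  {10}:1
  |U|=2: {0,3}:1  {3,10}:2  {9,10}:1
  |U|=3: {0,3,10}:3  {3,9,10}:3  {8,9,10}:1
  |U|=4: {0,3,9,10}:6  {3,8,9,10}:4  {6,8,9,10}:1  {7,8,9,10}:1
  |U|=5: {0,3,8,9,10}:10  {1,7,8,9,10}:1  {3,6,8,9,10}:5  {3,7,8,9,10}:5  {5,6,8,9,10}:1  {6,7,8,9,10}:2
  |U|=6: {0,3,6,8,9,10}:15  {0,3,7,8,9,10}:15  {1,3,7,8,9,10}:6  {1,6,7,8,9,10}:3  {3,5,6,8,9,10}:6  {3,6,7,8,9,10}:12  {4,5,6,8,9,10}:1  {5,6,7,8,9,10}:3
  |U|=7: {0,1,3,7,8,9,10}:21  {0,3,5,6,8,9,10}:21  {0,3,6,7,8,9,10}:42  {1,3,6,7,8,9,10}:21  {1,5,6,7,8,9,10}:6  {2,4,5,6,8,9,10}:1  {3,4,5,6,8,9,10}:7  {3,5,6,7,8,9,10}:21  {4,5,6,7,8,9,10}:4
  |U|=8: {0,1,3,6,7,8,9,10}:84  {0,3,4,5,6,8,9,10}:28  {0,3,5,6,7,8,9,10}:84  {1,3,5,6,7,8,9,10}:48  {1,4,5,6,7,8,9,10}:10  {2,3,4,5,6,8,9,10}:8  {2,4,5,6,7,8,9,10}:5  {3,4,5,6,7,8,9,10}:32
  |U|=9: {0,1,3,5,6,7,8,9,10}:216  {0,2,3,4,5,6,8,9,10}:36  {0,3,4,5,6,7,8,9,10}:144  {1,2,4,5,6,7,8,9,10}:15  {1,3,4,5,6,7,8,9,10}:90  {2,3,4,5,6,7,8,9,10}:45
  start at 0(l): 150
  start at 1(i): 225
  start at 2(j): 450
sum over floor = 825

825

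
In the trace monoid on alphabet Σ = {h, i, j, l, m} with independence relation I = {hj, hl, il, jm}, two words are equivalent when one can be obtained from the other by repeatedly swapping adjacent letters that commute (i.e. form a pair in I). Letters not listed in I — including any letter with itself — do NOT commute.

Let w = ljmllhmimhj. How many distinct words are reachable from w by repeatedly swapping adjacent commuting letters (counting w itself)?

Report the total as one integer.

21

piece 0:l — minimal
piece 1:j rests on {0:l}
piece 2:m rests on {0:l}
piece 3:l rests on {1:j, 2:m}
piece 4:l rests on {3:l}
piece 5:h rests on {2:m}
piece 6:m rests on {4:l, 5:h}
piece 7:i rests on {6:m}
piece 8:m rests on {7:i}
piece 9:h rests on {8:m}
piece 10:j rests on {7:i}
minimal pieces: {0:l}
ways to finish when only these pieces remain (= sum over removing one remaining piece with nothing left below it):
  1 left: {9}→1  {10}→1
  2 left: {8,9}→1  {9,10}→2
  3 left: {8,9,10}→3
  4 left: {7,8,9,10}→3
  5 left: {6,7,8,9,10}→3
  6 left: {4,6,7,8,9,10}→3  {5,6,7,8,9,10}→3
  7 left: {3,4,6,7,8,9,10}→3  {4,5,6,7,8,9,10}→6
  8 left: {1,3,4,6,7,8,9,10}→3  {3,4,5,6,7,8,9,10}→9
  9 left: {1,3,4,5,6,7,8,9,10}→12  {2,3,4,5,6,7,8,9,10}→9
  placing 0:l first → 21 extensions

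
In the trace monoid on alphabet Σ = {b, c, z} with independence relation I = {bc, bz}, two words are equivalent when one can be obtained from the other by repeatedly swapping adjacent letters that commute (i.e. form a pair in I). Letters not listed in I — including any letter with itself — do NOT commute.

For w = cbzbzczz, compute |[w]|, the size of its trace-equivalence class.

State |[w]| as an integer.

drop 0:c onto floor
drop 1:b onto floor
drop 2:z onto {0:c}
drop 3:b onto {1:b}
drop 4:z onto {2:z}
drop 5:c onto {4:z}
drop 6:z onto {5:c}
drop 7:z onto {6:z}
ground layer = {0:c, 1:b}
drop-orders for the pieces not yet dropped (sum over which currently-grounded one goes next):
  1 to go: {3} 1  {7} 1
  2 to go: {1,3} 1  {3,7} 2  {6,7} 1
  3 to go: {1,3,7} 3  {3,6,7} 3  {5,6,7} 1
  4 to go: {1,3,6,7} 6  {3,5,6,7} 4  {4,5,6,7} 1
  5 to go: {1,3,5,6,7} 10  {2,4,5,6,7} 1  {3,4,5,6,7} 5
  6 to go: {0,2,4,5,6,7} 1  {1,3,4,5,6,7} 15  {2,3,4,5,6,7} 6
  if 0:c drops first: 21 orders
  if 1:b drops first: 7 orders
heap linearizations: 28

28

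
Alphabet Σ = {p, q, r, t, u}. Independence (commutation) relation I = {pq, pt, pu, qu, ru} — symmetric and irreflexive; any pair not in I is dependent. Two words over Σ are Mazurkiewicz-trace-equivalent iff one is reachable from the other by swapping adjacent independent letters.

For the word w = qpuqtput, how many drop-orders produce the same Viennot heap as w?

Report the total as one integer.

84

#0=q has no predecessor
#1=p has no predecessor
#2=u has no predecessor
#3=q depends on [0:q]
#4=t depends on [2:u, 3:q]
#5=p depends on [1:p]
#6=u depends on [4:t]
#7=t depends on [6:u]
sources: [0:q, 1:p, 2:u]
N(rest) = Σ N(rest − s) over sources s of rest; N(one piece) = 1:
  size 1 → [5]=1  [7]=1
  size 2 → [1,5]=1  [5,7]=2  [6,7]=1
  size 3 → [1,5,7]=3  [4,6,7]=1  [5,6,7]=3
  size 4 → [1,5,6,7]=6  [2,4,6,7]=1  [3,4,6,7]=1  [4,5,6,7]=4
  size 5 → [0,3,4,6,7]=1  [1,4,5,6,7]=10  [2,3,4,6,7]=2  [2,4,5,6,7]=5  [3,4,5,6,7]=5
  size 6 → [0,2,3,4,6,7]=3  [0,3,4,5,6,7]=6  [1,2,4,5,6,7]=15  [1,3,4,5,6,7]=15  [2,3,4,5,6,7]=12
  first=0(q) contributes 42
  first=1(p) contributes 21
  first=2(u) contributes 21
|[w]| = 84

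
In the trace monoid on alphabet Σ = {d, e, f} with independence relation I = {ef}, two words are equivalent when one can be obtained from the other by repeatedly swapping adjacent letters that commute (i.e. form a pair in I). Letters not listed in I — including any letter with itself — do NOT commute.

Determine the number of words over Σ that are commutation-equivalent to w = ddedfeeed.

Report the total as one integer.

4

#0=d has no predecessor
#1=d depends on [0:d]
#2=e depends on [1:d]
#3=d depends on [2:e]
#4=f depends on [3:d]
#5=e depends on [3:d]
#6=e depends on [5:e]
#7=e depends on [6:e]
#8=d depends on [4:f, 7:e]
sources: [0:d]
N(rest) = Σ N(rest − s) over sources s of rest; N(one piece) = 1:
  size 1 → [8]=1
  size 2 → [4,8]=1  [7,8]=1
  size 3 → [4,7,8]=2  [6,7,8]=1
  size 4 → [4,6,7,8]=3  [5,6,7,8]=1
  size 5 → [4,5,6,7,8]=4
  size 6 → [3,4,5,6,7,8]=4
  size 7 → [2,3,4,5,6,7,8]=4
  first=0(d) contributes 4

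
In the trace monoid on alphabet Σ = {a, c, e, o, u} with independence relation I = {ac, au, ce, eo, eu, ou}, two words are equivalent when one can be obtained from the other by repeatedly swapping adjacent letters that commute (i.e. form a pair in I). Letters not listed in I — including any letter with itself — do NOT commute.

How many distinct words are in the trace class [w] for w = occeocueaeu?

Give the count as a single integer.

drop 0:o onto floor
drop 1:c onto {0:o}
drop 2:c onto {1:c}
drop 3:e onto floor
drop 4:o onto {2:c}
drop 5:c onto {4:o}
drop 6:u onto {5:c}
drop 7:e onto {3:e}
drop 8:a onto {4:o, 7:e}
drop 9:e onto {8:a}
drop 10:u onto {6:u}
ground layer = {0:o, 3:e}
drop-orders for the pieces not yet dropped (sum over which currently-grounded one goes next):
  1 to go: {9} 1  {10} 1
  2 to go: {6,10} 1  {8,9} 1  {9,10} 2
  3 to go: {5,6,10} 1  {6,9,10} 3  {7,8,9} 1  {8,9,10} 3
  4 to go: {3,7,8,9} 1  {5,6,9,10} 4  {6,8,9,10} 6  {7,8,9,10} 4
  5 to go: {3,7,8,9,10} 5  {5,6,8,9,10} 10  {6,7,8,9,10} 10
  6 to go: {3,6,7,8,9,10} 15  {4,5,6,8,9,10} 10  {5,6,7,8,9,10} 20
  7 to go: {2,4,5,6,8,9,10} 10  {3,5,6,7,8,9,10} 35  {4,5,6,7,8,9,10} 30
  8 to go: {1,2,4,5,6,8,9,10} 10  {2,4,5,6,7,8,9,10} 40  {3,4,5,6,7,8,9,10} 65
  9 to go: {0,1,2,4,5,6,8,9,10} 10  {1,2,4,5,6,7,8,9,10} 50  {2,3,4,5,6,7,8,9,10} 105
  if 0:o drops first: 155 orders
  if 3:e drops first: 60 orders
heap linearizations: 215

215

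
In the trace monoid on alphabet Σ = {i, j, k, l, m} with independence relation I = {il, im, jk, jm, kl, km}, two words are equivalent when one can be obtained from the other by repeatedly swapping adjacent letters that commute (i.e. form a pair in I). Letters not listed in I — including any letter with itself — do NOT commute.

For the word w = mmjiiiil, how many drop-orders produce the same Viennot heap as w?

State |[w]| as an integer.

55

piece 0:m — minimal
piece 1:m rests on {0:m}
piece 2:j — minimal
piece 3:i rests on {2:j}
piece 4:i rests on {3:i}
piece 5:i rests on {4:i}
piece 6:i rests on {5:i}
piece 7:l rests on {1:m, 2:j}
minimal pieces: {0:m, 2:j}
ways to finish when only these pieces remain (= sum over removing one remaining piece with nothing left below it):
  1 left: {6}→1  {7}→1
  2 left: {1,7}→1  {5,6}→1  {6,7}→2
  3 left: {0,1,7}→1  {1,6,7}→3  {4,5,6}→1  {5,6,7}→3
  4 left: {0,1,6,7}→4  {1,5,6,7}→6  {3,4,5,6}→1  {4,5,6,7}→4
  5 left: {0,1,5,6,7}→10  {1,4,5,6,7}→10  {3,4,5,6,7}→5
  6 left: {0,1,4,5,6,7}→20  {1,3,4,5,6,7}→15  {2,3,4,5,6,7}→5
  placing 0:m first → 20 extensions
  placing 2:j first → 35 extensions
total linear extensions = 55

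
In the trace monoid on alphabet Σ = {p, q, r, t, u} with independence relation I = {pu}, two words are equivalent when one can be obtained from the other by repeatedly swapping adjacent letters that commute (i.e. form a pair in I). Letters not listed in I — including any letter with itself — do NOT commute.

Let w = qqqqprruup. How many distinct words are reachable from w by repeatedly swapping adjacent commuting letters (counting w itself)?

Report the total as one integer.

3

piece 0:q — minimal
piece 1:q rests on {0:q}
piece 2:q rests on {1:q}
piece 3:q rests on {2:q}
piece 4:p rests on {3:q}
piece 5:r rests on {4:p}
piece 6:r rests on {5:r}
piece 7:u rests on {6:r}
piece 8:u rests on {7:u}
piece 9:p rests on {6:r}
minimal pieces: {0:q}
ways to finish when only these pieces remain (= sum over removing one remaining piece with nothing left below it):
  1 left: {8}→1  {9}→1
  2 left: {7,8}→1  {8,9}→2
  3 left: {7,8,9}→3
  4 left: {6,7,8,9}→3
  5 left: {5,6,7,8,9}→3
  6 left: {4,5,6,7,8,9}→3
  7 left: {3,4,5,6,7,8,9}→3
  8 left: {2,3,4,5,6,7,8,9}→3
  placing 0:q first → 3 extensions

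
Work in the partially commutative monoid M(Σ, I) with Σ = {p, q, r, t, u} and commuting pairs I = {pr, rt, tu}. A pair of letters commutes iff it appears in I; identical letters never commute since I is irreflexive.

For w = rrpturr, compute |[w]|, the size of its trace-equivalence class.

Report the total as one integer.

#0=r has no predecessor
#1=r depends on [0:r]
#2=p has no predecessor
#3=t depends on [2:p]
#4=u depends on [1:r, 2:p]
#5=r depends on [4:u]
#6=r depends on [5:r]
sources: [0:r, 2:p]
N(rest) = Σ N(rest − s) over sources s of rest; N(one piece) = 1:
  size 1 → [3]=1  [6]=1
  size 2 → [3,6]=2  [5,6]=1
  size 3 → [3,5,6]=3  [4,5,6]=1
  size 4 → [1,4,5,6]=1  [3,4,5,6]=4
  size 5 → [0,1,4,5,6]=1  [1,3,4,5,6]=5  [2,3,4,5,6]=4
  first=0(r) contributes 9
  first=2(p) contributes 6
|[w]| = 15

15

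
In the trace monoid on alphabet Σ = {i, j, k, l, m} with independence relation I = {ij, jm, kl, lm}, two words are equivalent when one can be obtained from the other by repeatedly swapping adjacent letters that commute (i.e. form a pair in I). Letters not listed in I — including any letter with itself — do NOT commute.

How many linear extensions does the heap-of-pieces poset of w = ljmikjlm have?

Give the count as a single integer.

0(l) covers ∅
1(j) covers 0:l
2(m) covers ∅
3(i) covers 0:l, 2:m
4(k) covers 1:j, 3:i
5(j) covers 4:k
6(l) covers 5:j
7(m) covers 4:k
floor of heap: 0:l, 2:m
completions by unplaced set U, small U first (add the entries for U minus each lowest piece of U):
  |U|=1: {6}:1  {7}:1
  |U|=2: {5,6}:1  {6,7}:2
  |U|=3: {5,6,7}:3
  |U|=4: {4,5,6,7}:3
  |U|=5: {1,4,5,6,7}:3  {3,4,5,6,7}:3
  |U|=6: {1,3,4,5,6,7}:6  {2,3,4,5,6,7}:3
  start at 0(l): 9
  start at 2(m): 6
sum over floor = 15

15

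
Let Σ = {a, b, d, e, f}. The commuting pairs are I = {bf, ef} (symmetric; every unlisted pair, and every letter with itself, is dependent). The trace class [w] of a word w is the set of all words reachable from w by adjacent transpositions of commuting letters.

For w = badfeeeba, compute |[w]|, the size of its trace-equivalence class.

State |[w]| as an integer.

0(b) covers ∅
1(a) covers 0:b
2(d) covers 1:a
3(f) covers 2:d
4(e) covers 2:d
5(e) covers 4:e
6(e) covers 5:e
7(b) covers 6:e
8(a) covers 3:f, 7:b
floor of heap: 0:b
completions by unplaced set U, small U first (add the entries for U minus each lowest piece of U):
  |U|=1: {8}:1
  |U|=2: {3,8}:1  {7,8}:1
  |U|=3: {3,7,8}:2  {6,7,8}:1
  |U|=4: {3,6,7,8}:3  {5,6,7,8}:1
  |U|=5: {3,5,6,7,8}:4  {4,5,6,7,8}:1
  |U|=6: {3,4,5,6,7,8}:5
  |U|=7: {2,3,4,5,6,7,8}:5
  start at 0(b): 5

5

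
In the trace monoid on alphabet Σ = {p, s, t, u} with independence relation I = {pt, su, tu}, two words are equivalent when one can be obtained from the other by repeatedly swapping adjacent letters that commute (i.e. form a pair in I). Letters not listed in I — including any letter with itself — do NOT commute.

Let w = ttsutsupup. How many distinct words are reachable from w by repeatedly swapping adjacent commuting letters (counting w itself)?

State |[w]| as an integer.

drop 0:t onto floor
drop 1:t onto {0:t}
drop 2:s onto {1:t}
drop 3:u onto floor
drop 4:t onto {2:s}
drop 5:s onto {4:t}
drop 6:u onto {3:u}
drop 7:p onto {5:s, 6:u}
drop 8:u onto {7:p}
drop 9:p onto {8:u}
ground layer = {0:t, 3:u}
drop-orders for the pieces not yet dropped (sum over which currently-grounded one goes next):
  1 to go: {9} 1
  2 to go: {8,9} 1
  3 to go: {7,8,9} 1
  4 to go: {5,7,8,9} 1  {6,7,8,9} 1
  5 to go: {3,6,7,8,9} 1  {4,5,7,8,9} 1  {5,6,7,8,9} 2
  6 to go: {2,4,5,7,8,9} 1  {3,5,6,7,8,9} 3  {4,5,6,7,8,9} 3
  7 to go: {1,2,4,5,7,8,9} 1  {2,4,5,6,7,8,9} 4  {3,4,5,6,7,8,9} 6
  8 to go: {0,1,2,4,5,7,8,9} 1  {1,2,4,5,6,7,8,9} 5  {2,3,4,5,6,7,8,9} 10
  if 0:t drops first: 15 orders
  if 3:u drops first: 6 orders
heap linearizations: 21

21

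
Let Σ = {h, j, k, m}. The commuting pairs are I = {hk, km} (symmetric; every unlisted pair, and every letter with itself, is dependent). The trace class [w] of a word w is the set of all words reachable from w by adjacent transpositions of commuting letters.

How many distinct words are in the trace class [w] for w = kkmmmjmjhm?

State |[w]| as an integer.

0(k) covers ∅
1(k) covers 0:k
2(m) covers ∅
3(m) covers 2:m
4(m) covers 3:m
5(j) covers 1:k, 4:m
6(m) covers 5:j
7(j) covers 6:m
8(h) covers 7:j
9(m) covers 8:h
floor of heap: 0:k, 2:m
completions by unplaced set U, small U first (add the entries for U minus each lowest piece of U):
  |U|=1: {9}:1
  |U|=2: {8,9}:1
  |U|=3: {7,8,9}:1
  |U|=4: {6,7,8,9}:1
  |U|=5: {5,6,7,8,9}:1
  |U|=6: {1,5,6,7,8,9}:1  {4,5,6,7,8,9}:1
  |U|=7: {0,1,5,6,7,8,9}:1  {1,4,5,6,7,8,9}:2  {3,4,5,6,7,8,9}:1
  |U|=8: {0,1,4,5,6,7,8,9}:3  {1,3,4,5,6,7,8,9}:3  {2,3,4,5,6,7,8,9}:1
  start at 0(k): 4
  start at 2(m): 6
sum over floor = 10

10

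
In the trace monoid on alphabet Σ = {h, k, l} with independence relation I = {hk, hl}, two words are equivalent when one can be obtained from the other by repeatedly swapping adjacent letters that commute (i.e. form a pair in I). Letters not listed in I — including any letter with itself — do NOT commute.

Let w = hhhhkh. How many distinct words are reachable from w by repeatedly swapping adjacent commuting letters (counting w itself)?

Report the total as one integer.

6

0(h) covers ∅
1(h) covers 0:h
2(h) covers 1:h
3(h) covers 2:h
4(k) covers ∅
5(h) covers 3:h
floor of heap: 0:h, 4:k
completions by unplaced set U, small U first (add the entries for U minus each lowest piece of U):
  |U|=1: {4}:1  {5}:1
  |U|=2: {3,5}:1  {4,5}:2
  |U|=3: {2,3,5}:1  {3,4,5}:3
  |U|=4: {1,2,3,5}:1  {2,3,4,5}:4
  start at 0(h): 5
  start at 4(k): 1
sum over floor = 6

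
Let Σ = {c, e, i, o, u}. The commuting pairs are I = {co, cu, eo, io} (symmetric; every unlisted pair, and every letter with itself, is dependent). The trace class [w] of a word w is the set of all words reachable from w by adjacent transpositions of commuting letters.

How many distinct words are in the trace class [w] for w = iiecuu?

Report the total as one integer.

#0=i has no predecessor
#1=i depends on [0:i]
#2=e depends on [1:i]
#3=c depends on [2:e]
#4=u depends on [2:e]
#5=u depends on [4:u]
sources: [0:i]
N(rest) = Σ N(rest − s) over sources s of rest; N(one piece) = 1:
  size 1 → [3]=1  [5]=1
  size 2 → [3,5]=2  [4,5]=1
  size 3 → [3,4,5]=3
  size 4 → [2,3,4,5]=3
  first=0(i) contributes 3

3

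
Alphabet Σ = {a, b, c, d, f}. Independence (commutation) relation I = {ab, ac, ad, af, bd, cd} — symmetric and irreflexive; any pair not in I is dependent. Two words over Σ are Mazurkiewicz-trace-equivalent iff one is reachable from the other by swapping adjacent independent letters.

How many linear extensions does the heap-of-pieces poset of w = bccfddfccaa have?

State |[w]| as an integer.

drop 0:b onto floor
drop 1:c onto {0:b}
drop 2:c onto {1:c}
drop 3:f onto {2:c}
drop 4:d onto {3:f}
drop 5:d onto {4:d}
drop 6:f onto {5:d}
drop 7:c onto {6:f}
drop 8:c onto {7:c}
drop 9:a onto floor
drop 10:a onto {9:a}
ground layer = {0:b, 9:a}
drop-orders for the pieces not yet dropped (sum over which currently-grounded one goes next):
  1 to go: {8} 1  {10} 1
  2 to go: {7,8} 1  {8,10} 2  {9,10} 1
  3 to go: {6,7,8} 1  {7,8,10} 3  {8,9,10} 3
  4 to go: {5,6,7,8} 1  {6,7,8,10} 4  {7,8,9,10} 6
  5 to go: {4,5,6,7,8} 1  {5,6,7,8,10} 5  {6,7,8,9,10} 10
  6 to go: {3,4,5,6,7,8} 1  {4,5,6,7,8,10} 6  {5,6,7,8,9,10} 15
  7 to go: {2,3,4,5,6,7,8} 1  {3,4,5,6,7,8,10} 7  {4,5,6,7,8,9,10} 21
  8 to go: {1,2,3,4,5,6,7,8} 1  {2,3,4,5,6,7,8,10} 8  {3,4,5,6,7,8,9,10} 28
  9 to go: {0,1,2,3,4,5,6,7,8} 1  {1,2,3,4,5,6,7,8,10} 9  {2,3,4,5,6,7,8,9,10} 36
  if 0:b drops first: 45 orders
  if 9:a drops first: 10 orders
heap linearizations: 55

55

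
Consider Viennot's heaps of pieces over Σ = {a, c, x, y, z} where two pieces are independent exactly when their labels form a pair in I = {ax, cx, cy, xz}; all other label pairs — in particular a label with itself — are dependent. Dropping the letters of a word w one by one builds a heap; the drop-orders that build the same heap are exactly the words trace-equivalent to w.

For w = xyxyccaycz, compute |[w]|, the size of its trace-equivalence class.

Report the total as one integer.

#0=x has no predecessor
#1=y depends on [0:x]
#2=x depends on [1:y]
#3=y depends on [2:x]
#4=c has no predecessor
#5=c depends on [4:c]
#6=a depends on [3:y, 5:c]
#7=y depends on [6:a]
#8=c depends on [6:a]
#9=z depends on [7:y, 8:c]
sources: [0:x, 4:c]
N(rest) = Σ N(rest − s) over sources s of rest; N(one piece) = 1:
  size 1 → [9]=1
  size 2 → [7,9]=1  [8,9]=1
  size 3 → [7,8,9]=2
  size 4 → [6,7,8,9]=2
  size 5 → [3,6,7,8,9]=2  [5,6,7,8,9]=2
  size 6 → [2,3,6,7,8,9]=2  [3,5,6,7,8,9]=4  [4,5,6,7,8,9]=2
  size 7 → [1,2,3,6,7,8,9]=2  [2,3,5,6,7,8,9]=6  [3,4,5,6,7,8,9]=6
  size 8 → [0,1,2,3,6,7,8,9]=2  [1,2,3,5,6,7,8,9]=8  [2,3,4,5,6,7,8,9]=12
  first=0(x) contributes 20
  first=4(c) contributes 10
|[w]| = 30

30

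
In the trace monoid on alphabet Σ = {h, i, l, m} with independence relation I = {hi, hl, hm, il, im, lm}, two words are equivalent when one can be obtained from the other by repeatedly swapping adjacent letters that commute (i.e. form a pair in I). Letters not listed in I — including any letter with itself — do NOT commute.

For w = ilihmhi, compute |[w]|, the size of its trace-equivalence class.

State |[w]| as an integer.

420

#0=i has no predecessor
#1=l has no predecessor
#2=i depends on [0:i]
#3=h has no predecessor
#4=m has no predecessor
#5=h depends on [3:h]
#6=i depends on [2:i]
sources: [0:i, 1:l, 3:h, 4:m]
N(rest) = Σ N(rest − s) over sources s of rest; N(one piece) = 1:
  size 1 → [1]=1  [4]=1  [5]=1  [6]=1
  size 2 → [1,4]=2  [1,5]=2  [1,6]=2  [2,6]=1  [3,5]=1  [4,5]=2  [4,6]=2  [5,6]=2
  size 3 → [0,2,6]=1  [1,2,6]=3  [1,3,5]=3  [1,4,5]=6  [1,4,6]=6  [1,5,6]=6  [2,4,6]=3  [2,5,6]=3  [3,4,5]=3  [3,5,6]=3  [4,5,6]=6
  size 4 → [0,1,2,6]=4  [0,2,4,6]=4  [0,2,5,6]=4  [1,2,4,6]=12  [1,2,5,6]=12  [1,3,4,5]=12  [1,3,5,6]=12  [1,4,5,6]=24  [2,3,5,6]=6  [2,4,5,6]=12  [3,4,5,6]=12
  size 5 → [0,1,2,4,6]=20  [0,1,2,5,6]=20  [0,2,3,5,6]=10  [0,2,4,5,6]=20  [1,2,3,5,6]=30  [1,2,4,5,6]=60  [1,3,4,5,6]=60  [2,3,4,5,6]=30
  first=0(i) contributes 180
  first=1(l) contributes 60
  first=3(h) contributes 120
  first=4(m) contributes 60
|[w]| = 420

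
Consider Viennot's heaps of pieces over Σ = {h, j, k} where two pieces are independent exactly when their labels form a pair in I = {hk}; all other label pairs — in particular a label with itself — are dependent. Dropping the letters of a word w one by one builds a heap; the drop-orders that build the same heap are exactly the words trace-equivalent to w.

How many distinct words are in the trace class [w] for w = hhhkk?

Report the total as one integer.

drop 0:h onto floor
drop 1:h onto {0:h}
drop 2:h onto {1:h}
drop 3:k onto floor
drop 4:k onto {3:k}
ground layer = {0:h, 3:k}
drop-orders for the pieces not yet dropped (sum over which currently-grounded one goes next):
  1 to go: {2} 1  {4} 1
  2 to go: {1,2} 1  {2,4} 2  {3,4} 1
  3 to go: {0,1,2} 1  {1,2,4} 3  {2,3,4} 3
  if 0:h drops first: 6 orders
  if 3:k drops first: 4 orders
heap linearizations: 10

10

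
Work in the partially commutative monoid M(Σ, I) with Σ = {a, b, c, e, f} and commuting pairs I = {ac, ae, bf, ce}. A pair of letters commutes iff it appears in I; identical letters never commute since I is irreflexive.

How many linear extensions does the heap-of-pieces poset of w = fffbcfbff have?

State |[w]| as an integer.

16

#0=f has no predecessor
#1=f depends on [0:f]
#2=f depends on [1:f]
#3=b has no predecessor
#4=c depends on [2:f, 3:b]
#5=f depends on [4:c]
#6=b depends on [4:c]
#7=f depends on [5:f]
#8=f depends on [7:f]
sources: [0:f, 3:b]
N(rest) = Σ N(rest − s) over sources s of rest; N(one piece) = 1:
  size 1 → [6]=1  [8]=1
  size 2 → [6,8]=2  [7,8]=1
  size 3 → [5,7,8]=1  [6,7,8]=3
  size 4 → [5,6,7,8]=4
  size 5 → [4,5,6,7,8]=4
  size 6 → [2,4,5,6,7,8]=4  [3,4,5,6,7,8]=4
  size 7 → [1,2,4,5,6,7,8]=4  [2,3,4,5,6,7,8]=8
  first=0(f) contributes 12
  first=3(b) contributes 4
|[w]| = 16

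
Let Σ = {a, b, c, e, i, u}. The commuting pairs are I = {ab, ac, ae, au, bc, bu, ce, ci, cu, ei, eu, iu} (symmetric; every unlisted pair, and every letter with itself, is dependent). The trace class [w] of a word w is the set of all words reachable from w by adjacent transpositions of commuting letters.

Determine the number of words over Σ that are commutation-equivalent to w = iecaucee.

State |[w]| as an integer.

1680

0(i) covers ∅
1(e) covers ∅
2(c) covers ∅
3(a) covers 0:i
4(u) covers ∅
5(c) covers 2:c
6(e) covers 1:e
7(e) covers 6:e
floor of heap: 0:i, 1:e, 2:c, 4:u
completions by unplaced set U, small U first (add the entries for U minus each lowest piece of U):
  |U|=1: {3}:1  {4}:1  {5}:1  {7}:1
  |U|=2: {0,3}:1  {2,5}:1  {3,4}:2  {3,5}:2  {3,7}:2  {4,5}:2  {4,7}:2  {5,7}:2  {6,7}:1
  |U|=3: {0,3,4}:3  {0,3,5}:3  {0,3,7}:3  {1,6,7}:1  {2,3,5}:3  {2,4,5}:3  {2,5,7}:3  {3,4,5}:6  {3,4,7}:6  {3,5,7}:6  {3,6,7}:3  {4,5,7}:6  {4,6,7}:3  {5,6,7}:3
  |U|=4: {0,2,3,5}:6  {0,3,4,5}:12  {0,3,4,7}:12  {0,3,5,7}:12  {0,3,6,7}:6  {1,3,6,7}:4  {1,4,6,7}:4  {1,5,6,7}:4  {2,3,4,5}:12  {2,3,5,7}:12  {2,4,5,7}:12  {2,5,6,7}:6  {3,4,5,7}:24  {3,4,6,7}:12  {3,5,6,7}:12  {4,5,6,7}:12
  |U|=5: {0,1,3,6,7}:10  {0,2,3,4,5}:30  {0,2,3,5,7}:30  {0,3,4,5,7}:60  {0,3,4,6,7}:30  {0,3,5,6,7}:30  {1,2,5,6,7}:10  {1,3,4,6,7}:20  {1,3,5,6,7}:20  {1,4,5,6,7}:20  {2,3,4,5,7}:60  {2,3,5,6,7}:30  {2,4,5,6,7}:30  {3,4,5,6,7}:60
  |U|=6: {0,1,3,4,6,7}:60  {0,1,3,5,6,7}:60  {0,2,3,4,5,7}:180  {0,2,3,5,6,7}:90  {0,3,4,5,6,7}:180  {1,2,3,5,6,7}:60  {1,2,4,5,6,7}:60  {1,3,4,5,6,7}:120  {2,3,4,5,6,7}:180
  start at 0(i): 420
  start at 1(e): 630
  start at 2(c): 420
  start at 4(u): 210
sum over floor = 1680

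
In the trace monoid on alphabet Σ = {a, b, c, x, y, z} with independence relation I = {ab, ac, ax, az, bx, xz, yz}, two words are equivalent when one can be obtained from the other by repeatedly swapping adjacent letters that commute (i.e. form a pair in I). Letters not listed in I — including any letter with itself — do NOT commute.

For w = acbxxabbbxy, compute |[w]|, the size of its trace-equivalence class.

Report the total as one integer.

piece 0:a — minimal
piece 1:c — minimal
piece 2:b rests on {1:c}
piece 3:x rests on {1:c}
piece 4:x rests on {3:x}
piece 5:a rests on {0:a}
piece 6:b rests on {2:b}
piece 7:b rests on {6:b}
piece 8:b rests on {7:b}
piece 9:x rests on {4:x}
piece 10:y rests on {5:a, 8:b, 9:x}
minimal pieces: {0:a, 1:c}
ways to finish when only these pieces remain (= sum over removing one remaining piece with nothing left below it):
  1 left: {10}→1
  2 left: {5,10}→1  {8,10}→1  {9,10}→1
  3 left: {0,5,10}→1  {4,9,10}→1  {5,8,10}→2  {5,9,10}→2  {7,8,10}→1  {8,9,10}→2
  4 left: {0,5,8,10}→3  {0,5,9,10}→3  {3,4,9,10}→1  {4,5,9,10}→3  {4,8,9,10}→3  {5,7,8,10}→3  {5,8,9,10}→6  {6,7,8,10}→1  {7,8,9,10}→3
  5 left: {0,4,5,9,10}→6  {0,5,7,8,10}→6  {0,5,8,9,10}→12  {2,6,7,8,10}→1  {3,4,5,9,10}→4  {3,4,8,9,10}→4  {4,5,8,9,10}→12  {4,7,8,9,10}→6  {5,6,7,8,10}→4  {5,7,8,9,10}→12  {6,7,8,9,10}→4
  6 left: {0,3,4,5,9,10}→10  {0,4,5,8,9,10}→30  {0,5,6,7,8,10}→10  {0,5,7,8,9,10}→30  {2,5,6,7,8,10}→5  {2,6,7,8,9,10}→5  {3,4,5,8,9,10}→20  {3,4,7,8,9,10}→10  {4,5,7,8,9,10}→30  {4,6,7,8,9,10}→10  {5,6,7,8,9,10}→20
  7 left: {0,2,5,6,7,8,10}→15  {0,3,4,5,8,9,10}→60  {0,4,5,7,8,9,10}→90  {0,5,6,7,8,9,10}→60  {2,4,6,7,8,9,10}→15  {2,5,6,7,8,9,10}→30  {3,4,5,7,8,9,10}→60  {3,4,6,7,8,9,10}→20  {4,5,6,7,8,9,10}→60
  8 left: {0,2,5,6,7,8,9,10}→105  {0,3,4,5,7,8,9,10}→210  {0,4,5,6,7,8,9,10}→210  {2,3,4,6,7,8,9,10}→35  {2,4,5,6,7,8,9,10}→105  {3,4,5,6,7,8,9,10}→140
  9 left: {0,2,4,5,6,7,8,9,10}→420  {0,3,4,5,6,7,8,9,10}→560  {1,2,3,4,6,7,8,9,10}→35  {2,3,4,5,6,7,8,9,10}→280
  placing 0:a first → 315 extensions
  placing 1:c first → 1260 extensions
total linear extensions = 1575

1575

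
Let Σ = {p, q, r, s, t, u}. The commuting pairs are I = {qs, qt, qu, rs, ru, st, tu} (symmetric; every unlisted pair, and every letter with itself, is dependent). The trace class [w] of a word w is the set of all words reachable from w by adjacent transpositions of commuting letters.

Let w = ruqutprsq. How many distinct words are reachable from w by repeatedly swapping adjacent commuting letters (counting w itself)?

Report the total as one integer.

60

#0=r has no predecessor
#1=u has no predecessor
#2=q depends on [0:r]
#3=u depends on [1:u]
#4=t depends on [0:r]
#5=p depends on [2:q, 3:u, 4:t]
#6=r depends on [5:p]
#7=s depends on [5:p]
#8=q depends on [6:r]
sources: [0:r, 1:u]
N(rest) = Σ N(rest − s) over sources s of rest; N(one piece) = 1:
  size 1 → [7]=1  [8]=1
  size 2 → [6,8]=1  [7,8]=2
  size 3 → [6,7,8]=3
  size 4 → [5,6,7,8]=3
  size 5 → [2,5,6,7,8]=3  [3,5,6,7,8]=3  [4,5,6,7,8]=3
  size 6 → [1,3,5,6,7,8]=3  [2,3,5,6,7,8]=6  [2,4,5,6,7,8]=6  [3,4,5,6,7,8]=6
  size 7 → [0,2,4,5,6,7,8]=6  [1,2,3,5,6,7,8]=9  [1,3,4,5,6,7,8]=9  [2,3,4,5,6,7,8]=18
  first=0(r) contributes 36
  first=1(u) contributes 24
|[w]| = 60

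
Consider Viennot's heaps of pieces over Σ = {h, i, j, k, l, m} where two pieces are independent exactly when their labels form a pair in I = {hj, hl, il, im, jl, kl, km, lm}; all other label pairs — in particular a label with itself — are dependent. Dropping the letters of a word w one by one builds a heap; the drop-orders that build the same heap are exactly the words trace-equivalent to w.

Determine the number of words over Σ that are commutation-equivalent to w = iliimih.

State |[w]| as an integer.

35

drop 0:i onto floor
drop 1:l onto floor
drop 2:i onto {0:i}
drop 3:i onto {2:i}
drop 4:m onto floor
drop 5:i onto {3:i}
drop 6:h onto {4:m, 5:i}
ground layer = {0:i, 1:l, 4:m}
drop-orders for the pieces not yet dropped (sum over which currently-grounded one goes next):
  1 to go: {1} 1  {6} 1
  2 to go: {1,6} 2  {4,6} 1  {5,6} 1
  3 to go: {1,4,6} 3  {1,5,6} 3  {3,5,6} 1  {4,5,6} 2
  4 to go: {1,3,5,6} 4  {1,4,5,6} 8  {2,3,5,6} 1  {3,4,5,6} 3
  5 to go: {0,2,3,5,6} 1  {1,2,3,5,6} 5  {1,3,4,5,6} 15  {2,3,4,5,6} 4
  if 0:i drops first: 24 orders
  if 1:l drops first: 5 orders
  if 4:m drops first: 6 orders
heap linearizations: 35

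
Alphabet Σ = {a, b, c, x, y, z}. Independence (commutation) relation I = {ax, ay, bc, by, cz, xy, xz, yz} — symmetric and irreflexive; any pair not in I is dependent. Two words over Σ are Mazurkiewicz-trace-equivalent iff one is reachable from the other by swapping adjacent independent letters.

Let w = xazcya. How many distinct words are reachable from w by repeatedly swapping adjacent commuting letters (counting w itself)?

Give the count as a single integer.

#0=x has no predecessor
#1=a has no predecessor
#2=z depends on [1:a]
#3=c depends on [0:x, 1:a]
#4=y depends on [3:c]
#5=a depends on [2:z, 3:c]
sources: [0:x, 1:a]
N(rest) = Σ N(rest − s) over sources s of rest; N(one piece) = 1:
  size 1 → [4]=1  [5]=1
  size 2 → [2,5]=1  [4,5]=2
  size 3 → [2,4,5]=3  [3,4,5]=2
  size 4 → [0,3,4,5]=2  [2,3,4,5]=5
  first=0(x) contributes 5
  first=1(a) contributes 7
|[w]| = 12

12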